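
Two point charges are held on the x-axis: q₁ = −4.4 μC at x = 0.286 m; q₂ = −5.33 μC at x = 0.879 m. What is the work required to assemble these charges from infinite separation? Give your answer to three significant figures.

0.356 J

The assembly work is the sum of pairwise potential energies, U = Σ_{i<j} kqᵢqⱼ/rᵢⱼ.
Pair separations: r₁₂ = 0.593 m.
U = (0.356) = 0.356 J.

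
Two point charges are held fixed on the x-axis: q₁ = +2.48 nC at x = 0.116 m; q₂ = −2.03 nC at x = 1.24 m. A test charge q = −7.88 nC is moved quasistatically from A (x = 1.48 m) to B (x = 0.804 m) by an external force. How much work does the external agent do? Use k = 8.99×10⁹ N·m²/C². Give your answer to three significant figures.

For quasistatic motion the external work equals the change in potential energy: W_ext = qΔV = q(V_B − V_A).
At A: distances to the source charges are 1.36 m, 0.240 m; V_A = Σ kqᵢ/rᵢ = -59.7 V.
At B: distances to the source charges are 0.688 m, 0.436 m; V_B = Σ kqᵢ/rᵢ = -9.45 V.
ΔV = V_B − V_A = 50.2 V.
W_ext = qΔV = (-7.88×10⁻⁹ C)(50.2 V) = -3.96×10⁻⁷ J.

-3.96×10⁻⁷ J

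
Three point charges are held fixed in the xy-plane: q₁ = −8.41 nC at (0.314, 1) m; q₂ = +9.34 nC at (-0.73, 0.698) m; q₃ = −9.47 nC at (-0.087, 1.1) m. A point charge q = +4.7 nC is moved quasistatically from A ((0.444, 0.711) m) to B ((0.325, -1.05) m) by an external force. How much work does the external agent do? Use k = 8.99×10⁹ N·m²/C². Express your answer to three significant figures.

For quasistatic motion the external work equals the change in potential energy: W_ext = qΔV = q(V_B − V_A).
At A: distances to the source charges are 0.317 m, 1.17 m, 0.658 m; V_A = Σ kqᵢ/rᵢ = -296 V.
At B: distances to the source charges are 2.05 m, 2.04 m, 2.19 m; V_B = Σ kqᵢ/rᵢ = -34.6 V.
ΔV = V_B − V_A = 262 V.
W_ext = qΔV = (4.70×10⁻⁹ C)(262 V) = 1.23×10⁻⁶ J.

1.23×10⁻⁶ J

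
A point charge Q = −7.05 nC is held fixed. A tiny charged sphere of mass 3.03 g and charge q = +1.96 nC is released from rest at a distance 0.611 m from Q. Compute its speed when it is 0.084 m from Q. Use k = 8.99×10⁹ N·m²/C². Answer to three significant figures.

0.0290 m/s

Only the electrostatic force acts, so mechanical energy is conserved: ½mv² = U₁ − U₂ = kQq(1/r₁ − 1/r₂).
U₁ − U₂ = (8.99×10⁹ N·m²/C²)(-7.05×10⁻⁹ C)(1.96×10⁻⁹ C)(1/0.611 − 1/0.0840) = 1.28×10⁻⁶ J.
v = √(2·1.28×10⁻⁶/3.03×10⁻³) = 0.0290 m/s.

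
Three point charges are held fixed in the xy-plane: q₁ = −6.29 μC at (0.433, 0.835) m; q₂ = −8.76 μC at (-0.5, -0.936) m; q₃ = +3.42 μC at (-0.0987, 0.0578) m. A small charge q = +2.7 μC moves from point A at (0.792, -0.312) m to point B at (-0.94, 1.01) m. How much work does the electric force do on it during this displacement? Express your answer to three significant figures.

The work done by the electric force is W_field = −ΔU = −q(V_B − V_A) = q(V_A − V_B).
At A: distances to the source charges are 1.20 m, 1.43 m, 0.964 m; V_A = Σ kqᵢ/rᵢ = -7.01×10⁴ V.
At B: distances to the source charges are 1.38 m, 2.00 m, 1.27 m; V_B = Σ kqᵢ/rᵢ = -5.61×10⁴ V.
ΔV = V_B − V_A = 1.39×10⁴ V.
W_field = −qΔV = −(2.70×10⁻⁶ C)(1.39×10⁴ V) = -0.0376 J.

-0.0376 J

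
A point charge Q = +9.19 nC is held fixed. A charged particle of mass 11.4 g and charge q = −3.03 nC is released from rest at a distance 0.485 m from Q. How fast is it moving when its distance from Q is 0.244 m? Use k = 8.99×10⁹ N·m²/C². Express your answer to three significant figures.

Only the electrostatic force acts, so mechanical energy is conserved: ½mv² = U₁ − U₂ = kQq(1/r₁ − 1/r₂).
U₁ − U₂ = (8.99×10⁹ N·m²/C²)(9.19×10⁻⁹ C)(-3.03×10⁻⁹ C)(1/0.485 − 1/0.244) = 5.10×10⁻⁷ J.
v = √(2·5.10×10⁻⁷/0.0114) = 9.46×10⁻³ m/s.

9.46×10⁻³ m/s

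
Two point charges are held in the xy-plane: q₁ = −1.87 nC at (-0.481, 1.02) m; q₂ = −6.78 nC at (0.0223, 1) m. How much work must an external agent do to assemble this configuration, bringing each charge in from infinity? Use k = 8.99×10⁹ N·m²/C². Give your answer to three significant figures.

The work to assemble the configuration equals its total potential energy, U = Σ kqᵢqⱼ/rᵢⱼ over all pairs.
Pair separations: r₁₂ = 0.504 m.
U = (2.26×10⁻⁷) = 2.26×10⁻⁷ J.

2.26×10⁻⁷ J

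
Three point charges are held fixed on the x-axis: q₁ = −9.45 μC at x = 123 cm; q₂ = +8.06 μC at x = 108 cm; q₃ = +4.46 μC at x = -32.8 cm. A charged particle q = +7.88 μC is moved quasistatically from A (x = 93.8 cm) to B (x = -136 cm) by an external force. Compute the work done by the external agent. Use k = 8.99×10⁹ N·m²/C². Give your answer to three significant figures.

For quasistatic motion the external work equals the change in potential energy: W_ext = qΔV = q(V_B − V_A).
At A: distances to the source charges are 0.292 m, 0.142 m, 1.27 m; V_A = Σ kqᵢ/rᵢ = 2.51×10⁵ V.
At B: distances to the source charges are 2.59 m, 2.44 m, 1.03 m; V_B = Σ kqᵢ/rᵢ = 3.57×10⁴ V.
ΔV = V_B − V_A = -2.15×10⁵ V.
W_ext = qΔV = (7.88×10⁻⁶ C)(-2.15×10⁵ V) = -1.70 J.

-1.70 J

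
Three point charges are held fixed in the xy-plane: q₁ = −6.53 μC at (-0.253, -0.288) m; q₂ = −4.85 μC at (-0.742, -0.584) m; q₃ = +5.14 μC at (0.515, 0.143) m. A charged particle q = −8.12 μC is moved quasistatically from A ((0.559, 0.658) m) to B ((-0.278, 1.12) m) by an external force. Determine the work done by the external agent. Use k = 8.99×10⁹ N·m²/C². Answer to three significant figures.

0.388 J

For quasistatic motion the external work equals the change in potential energy: W_ext = qΔV = q(V_B − V_A).
At A: distances to the source charges are 1.25 m, 1.80 m, 0.517 m; V_A = Σ kqᵢ/rᵢ = 1.81×10⁴ V.
At B: distances to the source charges are 1.41 m, 1.77 m, 1.26 m; V_B = Σ kqᵢ/rᵢ = -2.97×10⁴ V.
ΔV = V_B − V_A = -4.77×10⁴ V.
W_ext = qΔV = (-8.12×10⁻⁶ C)(-4.77×10⁴ V) = 0.388 J.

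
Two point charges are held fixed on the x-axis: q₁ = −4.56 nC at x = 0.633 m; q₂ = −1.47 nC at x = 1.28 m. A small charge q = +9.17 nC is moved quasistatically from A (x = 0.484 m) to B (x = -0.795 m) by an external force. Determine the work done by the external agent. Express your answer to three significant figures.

2.35×10⁻⁶ J

For quasistatic motion the external work equals the change in potential energy: W_ext = qΔV = q(V_B − V_A).
At A: distances to the source charges are 0.149 m, 0.796 m; V_A = Σ kqᵢ/rᵢ = -292 V.
At B: distances to the source charges are 1.43 m, 2.08 m; V_B = Σ kqᵢ/rᵢ = -35.1 V.
ΔV = V_B − V_A = 257 V.
W_ext = qΔV = (9.17×10⁻⁹ C)(257 V) = 2.35×10⁻⁶ J.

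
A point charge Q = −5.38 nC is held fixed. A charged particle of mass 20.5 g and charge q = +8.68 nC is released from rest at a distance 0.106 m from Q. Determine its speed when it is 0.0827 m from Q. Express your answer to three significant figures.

Only the electrostatic force acts, so mechanical energy is conserved: ½mv² = U₁ − U₂ = kQq(1/r₁ − 1/r₂).
U₁ − U₂ = (8.99×10⁹ N·m²/C²)(-5.38×10⁻⁹ C)(8.68×10⁻⁹ C)(1/0.106 − 1/0.0827) = 1.12×10⁻⁶ J.
v = √(2·1.12×10⁻⁶/0.0205) = 0.0104 m/s.

0.0104 m/s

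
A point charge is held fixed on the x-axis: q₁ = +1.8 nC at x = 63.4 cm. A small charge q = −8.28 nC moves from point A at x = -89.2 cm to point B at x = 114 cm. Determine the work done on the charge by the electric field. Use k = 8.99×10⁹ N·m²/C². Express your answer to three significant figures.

The work done by the electric force is W_field = −ΔU = −q(V_B − V_A) = q(V_A − V_B).
At A: distance to the source charge is 1.53 m; V_A = kq₁/r = 10.6 V.
At B: distance to the source charge is 0.506 m; V_B = kq₁/r = 32.0 V.
ΔV = V_B − V_A = 21.4 V.
W_field = −qΔV = −(-8.28×10⁻⁹ C)(21.4 V) = 1.77×10⁻⁷ J.

1.77×10⁻⁷ J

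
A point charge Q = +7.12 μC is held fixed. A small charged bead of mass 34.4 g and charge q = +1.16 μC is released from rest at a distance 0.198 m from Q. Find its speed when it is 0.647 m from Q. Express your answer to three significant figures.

3.89 m/s

Only the electrostatic force acts, so mechanical energy is conserved: ½mv² = U₁ − U₂ = kQq(1/r₁ − 1/r₂).
U₁ − U₂ = (8.99×10⁹ N·m²/C²)(7.12×10⁻⁶ C)(1.16×10⁻⁶ C)(1/0.198 − 1/0.647) = 0.260 J.
v = √(2·0.260/0.0344) = 3.89 m/s.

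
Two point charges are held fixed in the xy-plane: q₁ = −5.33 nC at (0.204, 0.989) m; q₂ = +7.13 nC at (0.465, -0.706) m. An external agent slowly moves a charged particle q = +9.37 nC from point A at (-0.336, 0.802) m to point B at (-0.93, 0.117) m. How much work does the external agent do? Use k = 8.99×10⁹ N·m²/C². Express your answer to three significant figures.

For quasistatic motion the external work equals the change in potential energy: W_ext = qΔV = q(V_B − V_A).
At A: distances to the source charges are 0.571 m, 1.71 m; V_A = Σ kqᵢ/rᵢ = -46.3 V.
At B: distances to the source charges are 1.43 m, 1.62 m; V_B = Σ kqᵢ/rᵢ = 6.08 V.
ΔV = V_B − V_A = 52.4 V.
W_ext = qΔV = (9.37×10⁻⁹ C)(52.4 V) = 4.91×10⁻⁷ J.

4.91×10⁻⁷ J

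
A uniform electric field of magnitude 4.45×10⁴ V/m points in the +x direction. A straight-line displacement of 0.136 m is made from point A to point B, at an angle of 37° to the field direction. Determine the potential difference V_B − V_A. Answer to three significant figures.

-4830 V

Only the component of displacement along E changes the potential: ΔV = −E·d·cosθ.
ΔV = −(4.45×10⁴ V/m)(0.136 m)cos37° = -4830 V.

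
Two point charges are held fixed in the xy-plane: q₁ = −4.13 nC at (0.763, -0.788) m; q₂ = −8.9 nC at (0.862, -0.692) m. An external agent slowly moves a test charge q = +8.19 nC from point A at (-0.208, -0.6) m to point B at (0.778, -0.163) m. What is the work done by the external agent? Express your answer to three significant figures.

For quasistatic motion the external work equals the change in potential energy: W_ext = qΔV = q(V_B − V_A).
At A: distances to the source charges are 0.989 m, 1.07 m; V_A = Σ kqᵢ/rᵢ = -112 V.
At B: distances to the source charges are 0.625 m, 0.536 m; V_B = Σ kqᵢ/rᵢ = -209 V.
ΔV = V_B − V_A = -96.7 V.
W_ext = qΔV = (8.19×10⁻⁹ C)(-96.7 V) = -7.92×10⁻⁷ J.

-7.92×10⁻⁷ J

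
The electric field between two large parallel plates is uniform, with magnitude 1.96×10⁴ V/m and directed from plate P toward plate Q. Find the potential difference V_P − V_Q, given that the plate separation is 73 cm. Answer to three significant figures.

1.43×10⁴ V

In a uniform field, potential decreases in the direction of E: ΔV = −E·d for a displacement d parallel to E.
Going from Q to P is a displacement of 73 cm opposite to the field, so V_P − V_Q = +Ed = 1.43×10⁴ V.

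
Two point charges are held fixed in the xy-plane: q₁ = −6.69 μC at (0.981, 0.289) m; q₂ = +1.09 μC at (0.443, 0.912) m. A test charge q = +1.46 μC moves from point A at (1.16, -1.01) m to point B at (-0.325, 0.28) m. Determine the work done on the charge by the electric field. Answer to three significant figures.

The work done by the electric force is W_field = −ΔU = −q(V_B − V_A) = q(V_A − V_B).
At A: distances to the source charges are 1.31 m, 2.05 m; V_A = Σ kqᵢ/rᵢ = -4.11×10⁴ V.
At B: distances to the source charges are 1.31 m, 0.995 m; V_B = Σ kqᵢ/rᵢ = -3.62×10⁴ V.
ΔV = V_B − V_A = 4890 V.
W_field = −qΔV = −(1.46×10⁻⁶ C)(4890 V) = -7.14×10⁻³ J.

-7.14×10⁻³ J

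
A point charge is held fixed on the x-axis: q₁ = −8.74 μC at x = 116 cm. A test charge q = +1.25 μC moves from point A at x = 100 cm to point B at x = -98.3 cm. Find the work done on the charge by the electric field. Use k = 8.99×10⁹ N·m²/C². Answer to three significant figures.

The work done by the electric force is W_field = −ΔU = −q(V_B − V_A) = q(V_A − V_B).
At A: distance to the source charge is 0.160 m; V_A = kq₁/r = -4.91×10⁵ V.
At B: distance to the source charge is 2.14 m; V_B = kq₁/r = -3.67×10⁴ V.
ΔV = V_B − V_A = 4.54×10⁵ V.
W_field = −qΔV = −(1.25×10⁻⁶ C)(4.54×10⁵ V) = -0.568 J.

-0.568 J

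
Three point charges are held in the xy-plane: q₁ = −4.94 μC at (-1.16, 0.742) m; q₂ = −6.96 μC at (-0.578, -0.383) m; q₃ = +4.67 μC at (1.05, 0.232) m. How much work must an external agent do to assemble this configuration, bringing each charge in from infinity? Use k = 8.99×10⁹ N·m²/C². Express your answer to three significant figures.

-0.0153 J

The work to assemble the configuration equals its total potential energy, U = Σ kqᵢqⱼ/rᵢⱼ over all pairs.
Pair separations: r₁₂ = 1.27 m, r₁₃ = 2.27 m, r₂₃ = 1.74 m.
U = (0.244) + (-0.0914) + (-0.168) = -0.0153 J.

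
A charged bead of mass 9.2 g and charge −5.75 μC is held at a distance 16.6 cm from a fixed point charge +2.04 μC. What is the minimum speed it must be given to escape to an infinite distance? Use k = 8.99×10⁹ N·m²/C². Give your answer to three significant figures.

To just escape, total mechanical energy must reach zero at infinity: ½mv²_min + U = 0, so ½mv²_min = −U = |kQq|/r.
|U| = |kQq|/r = (8.99×10⁹ N·m²/C²)(2.04×10⁻⁶)(5.75×10⁻⁶)/(0.166) = 0.635 J.
v_min = √(2|U|/m) = √(2·0.635/9.20×10⁻³) = 11.8 m/s.

11.8 m/s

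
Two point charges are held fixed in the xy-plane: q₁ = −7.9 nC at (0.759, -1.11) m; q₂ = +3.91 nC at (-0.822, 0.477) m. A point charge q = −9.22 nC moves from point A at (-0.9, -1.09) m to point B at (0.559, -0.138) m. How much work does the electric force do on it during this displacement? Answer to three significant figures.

The work done by the electric force is W_field = −ΔU = −q(V_B − V_A) = q(V_A − V_B).
At A: distances to the source charges are 1.66 m, 1.57 m; V_A = Σ kqᵢ/rᵢ = -20.4 V.
At B: distances to the source charges are 0.992 m, 1.51 m; V_B = Σ kqᵢ/rᵢ = -48.3 V.
ΔV = V_B − V_A = -27.9 V.
W_field = −qΔV = −(-9.22×10⁻⁹ C)(-27.9 V) = -2.57×10⁻⁷ J.

-2.57×10⁻⁷ J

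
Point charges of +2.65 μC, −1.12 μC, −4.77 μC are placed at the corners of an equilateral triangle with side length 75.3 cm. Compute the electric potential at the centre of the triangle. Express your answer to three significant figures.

-6.70×10⁴ V

The total potential is the scalar sum of each charge's contribution, V = Σ kqᵢ/rᵢ.
The distance from each vertex to the centroid is a/√3 = 0.435 m.
V = k[(2.65×10⁻⁶)/(0.435) + (-1.12×10⁻⁶)/(0.435) + (-4.77×10⁻⁶)/(0.435)] = -6.70×10⁴ V.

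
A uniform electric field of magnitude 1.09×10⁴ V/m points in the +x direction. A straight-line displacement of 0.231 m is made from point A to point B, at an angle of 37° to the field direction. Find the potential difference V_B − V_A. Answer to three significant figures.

Only the component of displacement along E changes the potential: ΔV = −E·d·cosθ.
ΔV = −(1.09×10⁴ V/m)(0.231 m)cos37° = -2010 V.

-2010 V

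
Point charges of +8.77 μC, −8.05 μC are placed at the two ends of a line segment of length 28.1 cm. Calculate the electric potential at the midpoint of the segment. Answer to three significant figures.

4.61×10⁴ V

The total potential is the scalar sum of each charge's contribution, V = Σ kqᵢ/rᵢ.
Each charge is 0.141 m from the midpoint.
V = k[(8.77×10⁻⁶)/(0.141) + (-8.05×10⁻⁶)/(0.141)] = 4.61×10⁴ V.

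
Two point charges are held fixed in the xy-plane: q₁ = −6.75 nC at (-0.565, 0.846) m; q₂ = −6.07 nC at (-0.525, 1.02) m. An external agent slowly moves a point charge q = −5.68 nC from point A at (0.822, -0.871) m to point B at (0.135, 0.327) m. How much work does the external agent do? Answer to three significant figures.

For quasistatic motion the external work equals the change in potential energy: W_ext = qΔV = q(V_B − V_A).
At A: distances to the source charges are 2.21 m, 2.32 m; V_A = Σ kqᵢ/rᵢ = -51.0 V.
At B: distances to the source charges are 0.871 m, 0.957 m; V_B = Σ kqᵢ/rᵢ = -127 V.
ΔV = V_B − V_A = -75.7 V.
W_ext = qΔV = (-5.68×10⁻⁹ C)(-75.7 V) = 4.30×10⁻⁷ J.

4.30×10⁻⁷ J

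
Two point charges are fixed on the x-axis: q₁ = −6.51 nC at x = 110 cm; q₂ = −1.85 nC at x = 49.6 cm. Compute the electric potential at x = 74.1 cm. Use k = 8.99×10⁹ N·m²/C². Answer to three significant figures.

Electric potential is a scalar, so the contributions from each charge add algebraically: V = Σ kqᵢ/rᵢ.
Distances from the field point to each charge: r₁ = 0.359 m, r₂ = 0.245 m.
V = k[(-6.51×10⁻⁹)/(0.359) + (-1.85×10⁻⁹)/(0.245)] = -231 V.

-231 V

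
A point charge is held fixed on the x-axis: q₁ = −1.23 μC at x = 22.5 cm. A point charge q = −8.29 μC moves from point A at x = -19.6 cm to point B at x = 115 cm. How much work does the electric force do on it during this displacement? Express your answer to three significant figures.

0.119 J

The work done by the electric force is W_field = −ΔU = −q(V_B − V_A) = q(V_A − V_B).
At A: distance to the source charge is 0.421 m; V_A = kq₁/r = -2.63×10⁴ V.
At B: distance to the source charge is 0.925 m; V_B = kq₁/r = -1.20×10⁴ V.
ΔV = V_B − V_A = 1.43×10⁴ V.
W_field = −qΔV = −(-8.29×10⁻⁶ C)(1.43×10⁴ V) = 0.119 J.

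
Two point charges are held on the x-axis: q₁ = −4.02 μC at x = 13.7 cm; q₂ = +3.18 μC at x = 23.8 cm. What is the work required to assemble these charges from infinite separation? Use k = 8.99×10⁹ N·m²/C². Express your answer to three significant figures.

The work to assemble the configuration equals its total potential energy, U = Σ kqᵢqⱼ/rᵢⱼ over all pairs.
Pair separations: r₁₂ = 0.101 m.
U = (-1.14) = -1.14 J.

-1.14 J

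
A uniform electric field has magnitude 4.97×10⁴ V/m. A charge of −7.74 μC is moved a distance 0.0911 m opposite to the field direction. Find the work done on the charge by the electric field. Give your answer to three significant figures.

The potential change for a displacement 0.0911 m opposite to the field direction is ΔV = +Ed = 4530 V.
W_field = −qΔV = 0.0350 J.

0.0350 J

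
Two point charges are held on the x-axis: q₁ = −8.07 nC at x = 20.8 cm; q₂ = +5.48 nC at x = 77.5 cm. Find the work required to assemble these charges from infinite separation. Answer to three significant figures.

The work to assemble the configuration equals its total potential energy, U = Σ kqᵢqⱼ/rᵢⱼ over all pairs.
Pair separations: r₁₂ = 0.567 m.
U = (-7.01×10⁻⁷) = -7.01×10⁻⁷ J.

-7.01×10⁻⁷ J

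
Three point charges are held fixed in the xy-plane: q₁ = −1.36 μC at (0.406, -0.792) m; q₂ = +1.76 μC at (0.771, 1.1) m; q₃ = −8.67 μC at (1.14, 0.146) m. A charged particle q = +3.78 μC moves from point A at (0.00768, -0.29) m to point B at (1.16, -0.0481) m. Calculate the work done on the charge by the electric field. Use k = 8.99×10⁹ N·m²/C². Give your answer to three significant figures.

The work done by the electric force is W_field = −ΔU = −q(V_B − V_A) = q(V_A − V_B).
At A: distances to the source charges are 0.641 m, 1.59 m, 1.21 m; V_A = Σ kqᵢ/rᵢ = -7.33×10⁴ V.
At B: distances to the source charges are 1.06 m, 1.21 m, 0.195 m; V_B = Σ kqᵢ/rᵢ = -3.98×10⁵ V.
ΔV = V_B − V_A = -3.25×10⁵ V.
W_field = −qΔV = −(3.78×10⁻⁶ C)(-3.25×10⁵ V) = 1.23 J.

1.23 J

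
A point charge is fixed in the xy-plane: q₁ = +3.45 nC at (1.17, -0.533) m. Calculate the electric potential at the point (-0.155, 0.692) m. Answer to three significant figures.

Electric potential is a scalar, so the contributions from each charge add algebraically: V = Σ kqᵢ/rᵢ.
Distances from the field point to each charge: r₁ = 1.80 m.
V = k[(3.45×10⁻⁹)/(1.80)] = 17.2 V.

17.2 V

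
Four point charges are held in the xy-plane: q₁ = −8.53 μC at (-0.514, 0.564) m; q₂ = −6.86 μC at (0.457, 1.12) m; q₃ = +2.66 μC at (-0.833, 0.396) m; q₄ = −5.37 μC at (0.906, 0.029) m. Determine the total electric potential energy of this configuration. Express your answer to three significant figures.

0.273 J

The work to assemble the configuration equals its total potential energy, U = Σ kqᵢqⱼ/rᵢⱼ over all pairs.
Pair separations: r₁₂ = 1.12 m, r₁₃ = 0.361 m, r₁₄ = 1.52 m, r₂₃ = 1.48 m, r₂₄ = 1.18 m, r₃₄ = 1.78 m.
Summing all 6 pair terms gives U = 0.273 J.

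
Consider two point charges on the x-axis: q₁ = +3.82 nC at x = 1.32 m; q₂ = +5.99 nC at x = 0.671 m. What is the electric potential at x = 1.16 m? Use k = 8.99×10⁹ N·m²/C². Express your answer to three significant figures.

325 V

The total potential is the scalar sum of each charge's contribution, V = Σ kqᵢ/rᵢ.
Distances from the field point to each charge: r₁ = 0.160 m, r₂ = 0.489 m.
V = k[(3.82×10⁻⁹)/(0.160) + (5.99×10⁻⁹)/(0.489)] = 325 V.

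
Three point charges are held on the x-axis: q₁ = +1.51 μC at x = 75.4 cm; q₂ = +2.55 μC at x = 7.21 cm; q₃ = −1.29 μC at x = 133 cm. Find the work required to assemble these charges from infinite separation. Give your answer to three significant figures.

The assembly work is the sum of pairwise potential energies, U = Σ_{i<j} kqᵢqⱼ/rᵢⱼ.
Pair separations: r₁₂ = 0.682 m, r₁₃ = 0.576 m, r₂₃ = 1.26 m.
U = (0.0508) + (-0.0304) + (-0.0235) = -3.15×10⁻³ J.

-3.15×10⁻³ J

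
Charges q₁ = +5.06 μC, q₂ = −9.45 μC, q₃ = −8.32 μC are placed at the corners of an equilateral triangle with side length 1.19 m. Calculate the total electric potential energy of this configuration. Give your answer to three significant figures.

-0.0853 J

The work to assemble the configuration equals its total potential energy, U = Σ kqᵢqⱼ/rᵢⱼ over all pairs.
All three pair separations equal the side length, 1.19 m.
U = (-0.361) + (-0.318) + (0.594) = -0.0853 J.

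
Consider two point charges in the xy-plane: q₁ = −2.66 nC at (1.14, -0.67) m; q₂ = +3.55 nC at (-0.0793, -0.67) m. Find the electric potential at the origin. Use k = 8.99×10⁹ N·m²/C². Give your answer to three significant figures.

Electric potential is a scalar, so the contributions from each charge add algebraically: V = Σ kqᵢ/rᵢ.
Distances from the field point to each charge: r₁ = 1.32 m, r₂ = 0.675 m.
V = k[(-2.66×10⁻⁹)/(1.32) + (3.55×10⁻⁹)/(0.675)] = 29.2 V.

29.2 V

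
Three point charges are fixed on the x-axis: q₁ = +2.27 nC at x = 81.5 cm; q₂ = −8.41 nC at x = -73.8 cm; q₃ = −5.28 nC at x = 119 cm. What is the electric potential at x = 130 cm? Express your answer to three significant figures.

Electric potential is a scalar, so the contributions from each charge add algebraically: V = Σ kqᵢ/rᵢ.
Distances from the field point to each charge: r₁ = 0.485 m, r₂ = 2.04 m, r₃ = 0.110 m.
V = k[(2.27×10⁻⁹)/(0.485) + (-8.41×10⁻⁹)/(2.04) + (-5.28×10⁻⁹)/(0.110)] = -427 V.

-427 V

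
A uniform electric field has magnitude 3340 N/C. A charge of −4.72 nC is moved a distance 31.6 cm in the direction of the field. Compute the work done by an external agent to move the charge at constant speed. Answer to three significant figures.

The potential change for a displacement 31.6 cm in the direction of the field is ΔV = −Ed = -1060 V.
W_ext = qΔV = 4.98×10⁻⁶ J.

4.98×10⁻⁶ J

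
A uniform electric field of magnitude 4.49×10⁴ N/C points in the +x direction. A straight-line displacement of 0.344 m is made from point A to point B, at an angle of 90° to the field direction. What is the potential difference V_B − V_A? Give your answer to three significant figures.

Only the component of displacement along E changes the potential: ΔV = −E·d·cosθ.
ΔV = −(4.49×10⁴ V/m)(0.344 m)cos90° = 0 V.

0 V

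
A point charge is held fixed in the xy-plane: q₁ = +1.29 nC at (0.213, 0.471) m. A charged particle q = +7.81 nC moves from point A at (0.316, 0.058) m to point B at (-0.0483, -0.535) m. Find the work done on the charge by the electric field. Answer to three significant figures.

1.26×10⁻⁷ J

The work done by the electric force is W_field = −ΔU = −q(V_B − V_A) = q(V_A − V_B).
At A: distance to the source charge is 0.426 m; V_A = kq₁/r = 27.2 V.
At B: distance to the source charge is 1.04 m; V_B = kq₁/r = 11.2 V.
ΔV = V_B − V_A = -16.1 V.
W_field = −qΔV = −(7.81×10⁻⁹ C)(-16.1 V) = 1.26×10⁻⁷ J.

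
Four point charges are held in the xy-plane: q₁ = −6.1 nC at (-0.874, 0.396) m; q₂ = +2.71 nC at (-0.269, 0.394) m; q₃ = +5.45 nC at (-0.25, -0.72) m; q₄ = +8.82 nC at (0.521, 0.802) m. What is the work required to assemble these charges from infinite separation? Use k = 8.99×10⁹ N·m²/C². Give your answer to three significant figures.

-1.98×10⁻⁷ J

The assembly work is the sum of pairwise potential energies, U = Σ_{i<j} kqᵢqⱼ/rᵢⱼ.
Pair separations: r₁₂ = 0.605 m, r₁₃ = 1.28 m, r₁₄ = 1.45 m, r₂₃ = 1.11 m, r₂₄ = 0.889 m, r₃₄ = 1.71 m.
Summing all 6 pair terms gives U = -1.98×10⁻⁷ J.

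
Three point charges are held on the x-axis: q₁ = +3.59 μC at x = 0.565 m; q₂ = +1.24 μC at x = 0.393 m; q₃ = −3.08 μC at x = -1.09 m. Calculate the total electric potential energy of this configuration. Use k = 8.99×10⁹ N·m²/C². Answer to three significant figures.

0.149 J

The work to assemble the configuration equals its total potential energy, U = Σ kqᵢqⱼ/rᵢⱼ over all pairs.
Pair separations: r₁₂ = 0.172 m, r₁₃ = 1.66 m, r₂₃ = 1.48 m.
U = (0.233) + (-0.0601) + (-0.0232) = 0.149 J.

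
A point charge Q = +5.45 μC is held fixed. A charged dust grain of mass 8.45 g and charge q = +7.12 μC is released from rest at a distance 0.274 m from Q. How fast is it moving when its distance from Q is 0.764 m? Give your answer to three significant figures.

Only the electrostatic force acts, so mechanical energy is conserved: ½mv² = U₁ − U₂ = kQq(1/r₁ − 1/r₂).
U₁ − U₂ = (8.99×10⁹ N·m²/C²)(5.45×10⁻⁶ C)(7.12×10⁻⁶ C)(1/0.274 − 1/0.764) = 0.817 J.
v = √(2·0.817/8.45×10⁻³) = 13.9 m/s.

13.9 m/s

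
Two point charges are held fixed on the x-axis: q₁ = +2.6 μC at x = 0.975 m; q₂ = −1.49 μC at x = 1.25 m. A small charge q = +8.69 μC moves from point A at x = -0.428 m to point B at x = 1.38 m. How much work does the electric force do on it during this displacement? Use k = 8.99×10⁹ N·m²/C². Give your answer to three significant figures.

The work done by the electric force is W_field = −ΔU = −q(V_B − V_A) = q(V_A − V_B).
At A: distances to the source charges are 1.40 m, 1.68 m; V_A = Σ kqᵢ/rᵢ = 8680 V.
At B: distances to the source charges are 0.405 m, 0.130 m; V_B = Σ kqᵢ/rᵢ = -4.53×10⁴ V.
ΔV = V_B − V_A = -5.40×10⁴ V.
W_field = −qΔV = −(8.69×10⁻⁶ C)(-5.40×10⁴ V) = 0.469 J.

0.469 J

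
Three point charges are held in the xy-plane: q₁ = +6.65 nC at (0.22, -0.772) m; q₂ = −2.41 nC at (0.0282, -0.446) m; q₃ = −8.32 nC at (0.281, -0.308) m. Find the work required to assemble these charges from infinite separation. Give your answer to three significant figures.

-8.18×10⁻⁷ J

The work to assemble the configuration equals its total potential energy, U = Σ kqᵢqⱼ/rᵢⱼ over all pairs.
Pair separations: r₁₂ = 0.378 m, r₁₃ = 0.468 m, r₂₃ = 0.288 m.
U = (-3.81×10⁻⁷) + (-1.06×10⁻⁶) + (6.26×10⁻⁷) = -8.18×10⁻⁷ J.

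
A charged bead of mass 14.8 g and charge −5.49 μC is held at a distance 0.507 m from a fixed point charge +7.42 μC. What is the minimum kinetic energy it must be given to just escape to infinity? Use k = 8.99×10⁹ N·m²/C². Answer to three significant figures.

0.722 J

To just escape, total mechanical energy must reach zero at infinity: ½mv²_min + U = 0, so ½mv²_min = −U = |kQq|/r.
|U| = |kQq|/r = (8.99×10⁹ N·m²/C²)(7.42×10⁻⁶)(5.49×10⁻⁶)/(0.507) = 0.722 J.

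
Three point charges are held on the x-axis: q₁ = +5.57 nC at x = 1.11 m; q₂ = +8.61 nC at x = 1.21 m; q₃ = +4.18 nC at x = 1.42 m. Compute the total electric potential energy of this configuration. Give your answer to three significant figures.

The assembly work is the sum of pairwise potential energies, U = Σ_{i<j} kqᵢqⱼ/rᵢⱼ.
Pair separations: r₁₂ = 0.100 m, r₁₃ = 0.310 m, r₂₃ = 0.210 m.
U = (4.31×10⁻⁶) + (6.75×10⁻⁷) + (1.54×10⁻⁶) = 6.53×10⁻⁶ J.

6.53×10⁻⁶ J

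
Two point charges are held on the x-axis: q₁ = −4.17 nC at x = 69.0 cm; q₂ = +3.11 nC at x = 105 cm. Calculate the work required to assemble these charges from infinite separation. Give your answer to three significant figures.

The work to assemble the configuration equals its total potential energy, U = Σ kqᵢqⱼ/rᵢⱼ over all pairs.
Pair separations: r₁₂ = 0.360 m.
U = (-3.24×10⁻⁷) = -3.24×10⁻⁷ J.

-3.24×10⁻⁷ J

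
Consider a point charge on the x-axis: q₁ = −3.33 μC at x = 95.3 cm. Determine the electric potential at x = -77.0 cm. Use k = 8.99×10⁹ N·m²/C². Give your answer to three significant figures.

-1.74×10⁴ V

The total potential is the scalar sum of each charge's contribution, V = Σ kqᵢ/rᵢ.
V = k[(-3.33×10⁻⁶)/(1.72)] = -1.74×10⁴ V.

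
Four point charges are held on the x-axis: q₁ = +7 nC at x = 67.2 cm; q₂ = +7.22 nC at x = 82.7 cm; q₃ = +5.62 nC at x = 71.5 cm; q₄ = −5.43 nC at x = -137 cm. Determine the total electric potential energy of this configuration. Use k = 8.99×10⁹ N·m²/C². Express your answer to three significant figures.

The work to assemble the configuration equals its total potential energy, U = Σ kqᵢqⱼ/rᵢⱼ over all pairs.
Pair separations: r₁₂ = 0.155 m, r₁₃ = 0.0430 m, r₁₄ = 2.04 m, r₂₃ = 0.112 m, r₂₄ = 2.20 m, r₃₄ = 2.08 m.
Summing all 6 pair terms gives U = 1.40×10⁻⁵ J.

1.40×10⁻⁵ J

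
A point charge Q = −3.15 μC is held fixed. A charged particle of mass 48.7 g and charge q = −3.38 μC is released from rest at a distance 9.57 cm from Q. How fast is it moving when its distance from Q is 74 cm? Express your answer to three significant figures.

Only the electrostatic force acts, so mechanical energy is conserved: ½mv² = U₁ − U₂ = kQq(1/r₁ − 1/r₂).
U₁ − U₂ = (8.99×10⁹ N·m²/C²)(-3.15×10⁻⁶ C)(-3.38×10⁻⁶ C)(1/0.0957 − 1/0.740) = 0.871 J.
v = √(2·0.871/0.0487) = 5.98 m/s.

5.98 m/s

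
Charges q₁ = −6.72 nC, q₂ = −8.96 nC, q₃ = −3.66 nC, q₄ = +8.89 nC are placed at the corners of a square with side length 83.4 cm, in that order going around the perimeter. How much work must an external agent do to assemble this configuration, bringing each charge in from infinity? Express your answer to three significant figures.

The assembly work is the sum of pairwise potential energies, U = Σ_{i<j} kqᵢqⱼ/rᵢⱼ.
The four side pairs have separation 0.834 m and the two diagonal pairs 1.18 m.
Summing all 6 pair terms gives U = -4.12×10⁻⁷ J.

-4.12×10⁻⁷ J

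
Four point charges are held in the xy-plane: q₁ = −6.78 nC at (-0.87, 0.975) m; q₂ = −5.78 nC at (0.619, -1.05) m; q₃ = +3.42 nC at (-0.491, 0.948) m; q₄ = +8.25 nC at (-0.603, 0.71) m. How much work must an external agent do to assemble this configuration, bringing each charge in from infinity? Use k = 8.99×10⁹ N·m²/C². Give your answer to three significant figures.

-1.06×10⁻⁶ J

The work to assemble the configuration equals its total potential energy, U = Σ kqᵢqⱼ/rᵢⱼ over all pairs.
Pair separations: r₁₂ = 2.51 m, r₁₃ = 0.380 m, r₁₄ = 0.376 m, r₂₃ = 2.29 m, r₂₄ = 2.14 m, r₃₄ = 0.263 m.
Summing all 6 pair terms gives U = -1.06×10⁻⁶ J.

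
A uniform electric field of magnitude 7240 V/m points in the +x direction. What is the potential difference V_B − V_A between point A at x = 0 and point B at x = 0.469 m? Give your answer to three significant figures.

In a uniform field, potential decreases in the direction of E: V_B − V_A = −E·Δx.
V_B − V_A = −(7240 V/m)(0.469 m) = -3400 V.

-3400 V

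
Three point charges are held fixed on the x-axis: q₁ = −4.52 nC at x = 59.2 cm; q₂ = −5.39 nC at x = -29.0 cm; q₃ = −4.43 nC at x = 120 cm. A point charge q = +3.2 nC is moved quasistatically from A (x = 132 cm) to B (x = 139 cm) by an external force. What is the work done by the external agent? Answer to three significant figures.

4.11×10⁻⁷ J

For quasistatic motion the external work equals the change in potential energy: W_ext = qΔV = q(V_B − V_A).
At A: distances to the source charges are 0.728 m, 1.61 m, 0.120 m; V_A = Σ kqᵢ/rᵢ = -418 V.
At B: distances to the source charges are 0.798 m, 1.68 m, 0.190 m; V_B = Σ kqᵢ/rᵢ = -289 V.
ΔV = V_B − V_A = 128 V.
W_ext = qΔV = (3.20×10⁻⁹ C)(128 V) = 4.11×10⁻⁷ J.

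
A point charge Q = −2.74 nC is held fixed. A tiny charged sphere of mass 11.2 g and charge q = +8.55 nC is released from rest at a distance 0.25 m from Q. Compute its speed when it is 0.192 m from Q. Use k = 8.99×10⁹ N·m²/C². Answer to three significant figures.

Only the electrostatic force acts, so mechanical energy is conserved: ½mv² = U₁ − U₂ = kQq(1/r₁ − 1/r₂).
U₁ − U₂ = (8.99×10⁹ N·m²/C²)(-2.74×10⁻⁹ C)(8.55×10⁻⁹ C)(1/0.250 − 1/0.192) = 2.54×10⁻⁷ J.
v = √(2·2.54×10⁻⁷/0.0112) = 6.74×10⁻³ m/s.

6.74×10⁻³ m/s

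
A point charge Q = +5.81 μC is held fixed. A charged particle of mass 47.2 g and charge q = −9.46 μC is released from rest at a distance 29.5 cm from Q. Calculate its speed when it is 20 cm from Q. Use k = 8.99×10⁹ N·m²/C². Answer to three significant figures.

Only the electrostatic force acts, so mechanical energy is conserved: ½mv² = U₁ − U₂ = kQq(1/r₁ − 1/r₂).
U₁ − U₂ = (8.99×10⁹ N·m²/C²)(5.81×10⁻⁶ C)(-9.46×10⁻⁶ C)(1/0.295 − 1/0.200) = 0.796 J.
v = √(2·0.796/0.0472) = 5.81 m/s.

5.81 m/s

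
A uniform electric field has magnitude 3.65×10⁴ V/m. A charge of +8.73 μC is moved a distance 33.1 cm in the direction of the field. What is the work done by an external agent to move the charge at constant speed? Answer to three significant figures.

-0.105 J

The potential change for a displacement 33.1 cm in the direction of the field is ΔV = −Ed = -1.21×10⁴ V.
W_ext = qΔV = -0.105 J.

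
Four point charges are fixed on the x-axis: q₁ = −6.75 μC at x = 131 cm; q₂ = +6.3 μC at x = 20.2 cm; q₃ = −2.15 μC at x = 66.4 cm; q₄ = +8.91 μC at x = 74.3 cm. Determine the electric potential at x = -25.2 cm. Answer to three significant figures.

1.45×10⁵ V

The total potential is the scalar sum of each charge's contribution, V = Σ kqᵢ/rᵢ.
Distances from the field point to each charge: r₁ = 1.56 m, r₂ = 0.454 m, r₃ = 0.916 m, r₄ = 0.995 m.
V = k[(-6.75×10⁻⁶)/(1.56) + (6.30×10⁻⁶)/(0.454) + (-2.15×10⁻⁶)/(0.916) + (8.91×10⁻⁶)/(0.995)] = 1.45×10⁵ V.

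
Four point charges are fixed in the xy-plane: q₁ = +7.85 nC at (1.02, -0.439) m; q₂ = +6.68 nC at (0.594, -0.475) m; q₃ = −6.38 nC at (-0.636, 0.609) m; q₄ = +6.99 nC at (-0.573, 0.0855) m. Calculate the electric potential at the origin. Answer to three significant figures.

186 V

The total potential is the scalar sum of each charge's contribution, V = Σ kqᵢ/rᵢ.
Distances from the field point to each charge: r₁ = 1.11 m, r₂ = 0.761 m, r₃ = 0.881 m, r₄ = 0.579 m.
V = k[(7.85×10⁻⁹)/(1.11) + (6.68×10⁻⁹)/(0.761) + (-6.38×10⁻⁹)/(0.881) + (6.99×10⁻⁹)/(0.579)] = 186 V.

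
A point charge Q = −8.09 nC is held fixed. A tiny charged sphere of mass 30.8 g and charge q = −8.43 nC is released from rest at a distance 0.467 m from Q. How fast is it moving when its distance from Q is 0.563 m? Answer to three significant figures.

3.81×10⁻³ m/s

Only the electrostatic force acts, so mechanical energy is conserved: ½mv² = U₁ − U₂ = kQq(1/r₁ − 1/r₂).
U₁ − U₂ = (8.99×10⁹ N·m²/C²)(-8.09×10⁻⁹ C)(-8.43×10⁻⁹ C)(1/0.467 − 1/0.563) = 2.24×10⁻⁷ J.
v = √(2·2.24×10⁻⁷/0.0308) = 3.81×10⁻³ m/s.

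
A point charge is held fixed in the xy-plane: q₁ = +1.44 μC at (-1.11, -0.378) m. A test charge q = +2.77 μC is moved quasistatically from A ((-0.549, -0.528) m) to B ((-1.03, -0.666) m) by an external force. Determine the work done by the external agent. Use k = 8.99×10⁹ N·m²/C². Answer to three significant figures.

For quasistatic motion the external work equals the change in potential energy: W_ext = qΔV = q(V_B − V_A).
At A: distance to the source charge is 0.581 m; V_A = kq₁/r = 2.23×10⁴ V.
At B: distance to the source charge is 0.299 m; V_B = kq₁/r = 4.33×10⁴ V.
ΔV = V_B − V_A = 2.10×10⁴ V.
W_ext = qΔV = (2.77×10⁻⁶ C)(2.10×10⁴ V) = 0.0582 J.

0.0582 J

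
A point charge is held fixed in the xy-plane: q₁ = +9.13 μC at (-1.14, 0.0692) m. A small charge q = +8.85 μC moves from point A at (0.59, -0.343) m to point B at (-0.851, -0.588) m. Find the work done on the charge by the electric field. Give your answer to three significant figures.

The work done by the electric force is W_field = −ΔU = −q(V_B − V_A) = q(V_A − V_B).
At A: distance to the source charge is 1.78 m; V_A = kq₁/r = 4.62×10⁴ V.
At B: distance to the source charge is 0.718 m; V_B = kq₁/r = 1.14×10⁵ V.
ΔV = V_B − V_A = 6.82×10⁴ V.
W_field = −qΔV = −(8.85×10⁻⁶ C)(6.82×10⁴ V) = -0.603 J.

-0.603 J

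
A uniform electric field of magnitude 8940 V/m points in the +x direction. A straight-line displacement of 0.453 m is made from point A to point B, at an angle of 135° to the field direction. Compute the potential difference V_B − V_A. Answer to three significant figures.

Only the component of displacement along E changes the potential: ΔV = −E·d·cosθ.
ΔV = −(8940 V/m)(0.453 m)cos135° = 2860 V.

2860 V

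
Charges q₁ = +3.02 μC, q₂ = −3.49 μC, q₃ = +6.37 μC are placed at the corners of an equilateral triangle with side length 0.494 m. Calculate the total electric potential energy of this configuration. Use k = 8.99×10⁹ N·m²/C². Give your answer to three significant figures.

The assembly work is the sum of pairwise potential energies, U = Σ_{i<j} kqᵢqⱼ/rᵢⱼ.
All three pair separations equal the side length, 0.494 m.
U = (-0.192) + (0.350) + (-0.405) = -0.246 J.

-0.246 J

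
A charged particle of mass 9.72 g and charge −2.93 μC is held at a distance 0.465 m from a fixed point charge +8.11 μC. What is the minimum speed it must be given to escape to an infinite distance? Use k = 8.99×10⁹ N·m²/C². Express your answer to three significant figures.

9.72 m/s

To just escape, total mechanical energy must reach zero at infinity: ½mv²_min + U = 0, so ½mv²_min = −U = |kQq|/r.
|U| = |kQq|/r = (8.99×10⁹ N·m²/C²)(8.11×10⁻⁶)(2.93×10⁻⁶)/(0.465) = 0.459 J.
v_min = √(2|U|/m) = √(2·0.459/9.72×10⁻³) = 9.72 m/s.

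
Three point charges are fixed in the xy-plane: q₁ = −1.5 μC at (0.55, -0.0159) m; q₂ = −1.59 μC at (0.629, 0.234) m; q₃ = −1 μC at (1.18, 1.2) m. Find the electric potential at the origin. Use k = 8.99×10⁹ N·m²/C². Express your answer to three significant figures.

Electric potential is a scalar, so the contributions from each charge add algebraically: V = Σ kqᵢ/rᵢ.
Distances from the field point to each charge: r₁ = 0.550 m, r₂ = 0.671 m, r₃ = 1.68 m.
V = k[(-1.50×10⁻⁶)/(0.550) + (-1.59×10⁻⁶)/(0.671) + (-1.00×10⁻⁶)/(1.68)] = -5.11×10⁴ V.

-5.11×10⁴ V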